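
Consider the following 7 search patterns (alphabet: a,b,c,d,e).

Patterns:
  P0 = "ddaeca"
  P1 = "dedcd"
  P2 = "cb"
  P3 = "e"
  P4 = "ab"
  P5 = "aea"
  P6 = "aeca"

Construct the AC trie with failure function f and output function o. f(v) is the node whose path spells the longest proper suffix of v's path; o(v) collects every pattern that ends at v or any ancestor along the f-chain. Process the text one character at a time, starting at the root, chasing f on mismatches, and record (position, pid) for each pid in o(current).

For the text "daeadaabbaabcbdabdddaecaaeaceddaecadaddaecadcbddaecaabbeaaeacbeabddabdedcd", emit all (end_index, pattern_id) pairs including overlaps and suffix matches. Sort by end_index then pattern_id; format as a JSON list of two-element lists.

Build automaton:
Trie nodes:
  0='ε' goto a→14 c→11 d→1 e→13
  1='d' goto d→2 e→7
  2='dd' goto a→3
  3='dda' goto e→4
  4='ddae' goto c→5
  5='ddaec' goto a→6
  6='ddaeca' goto ·  [P0 ends]
  7='de' goto d→8
  8='ded' goto c→9
  9='dedc' goto d→10
  10='dedcd' goto ·  [P1 ends]
  11='c' goto b→12
  12='cb' goto ·  [P2 ends]
  13='e' goto ·  [P3 ends]
  14='a' goto b→15 e→16
  15='ab' goto ·  [P4 ends]
  16='ae' goto a→17 c→18
  17='aea' goto ·  [P5 ends]
  18='aec' goto a→19
  19='aeca' goto ·  [P6 ends]

Failure links (BFS by depth):
  fail(1) 'd': from fail(0)=0 chase 'd': 0 ⇒ 0;  out=∅∪out(0)=∅
  fail(11) 'c': from fail(0)=0 chase 'c': 0 ⇒ 0;  out=∅∪out(0)=∅
  fail(13) 'e': from fail(0)=0 chase 'e': 0 ⇒ 0;  out={3}∪out(0)={3}
  fail(14) 'a': from fail(0)=0 chase 'a': 0 ⇒ 0;  out=∅∪out(0)=∅
  fail(2) 'dd': from fail(1)=0 chase 'd': 0 ⇒ 1;  out=∅∪out(1)=∅
  fail(7) 'de': from fail(1)=0 chase 'e': 0 ⇒ 13;  out=∅∪out(13)={3}
  fail(12) 'cb': from fail(11)=0 chase 'b': 0 ⇒ 0;  out={2}∪out(0)={2}
  fail(15) 'ab': from fail(14)=0 chase 'b': 0 ⇒ 0;  out={4}∪out(0)={4}
  fail(16) 'ae': from fail(14)=0 chase 'e': 0 ⇒ 13;  out=∅∪out(13)={3}
  fail(3) 'dda': from fail(2)=1 chase 'a': 1→0 ⇒ 14;  out=∅∪out(14)=∅
  fail(8) 'ded': from fail(7)=13 chase 'd': 13→0 ⇒ 1;  out=∅∪out(1)=∅
  fail(17) 'aea': from fail(16)=13 chase 'a': 13→0 ⇒ 14;  out={5}∪out(14)={5}
  fail(18) 'aec': from fail(16)=13 chase 'c': 13→0 ⇒ 11;  out=∅∪out(11)=∅
  fail(4) 'ddae': from fail(3)=14 chase 'e': 14 ⇒ 16;  out=∅∪out(16)={3}
  fail(9) 'dedc': from fail(8)=1 chase 'c': 1→0 ⇒ 11;  out=∅∪out(11)=∅
  fail(19) 'aeca': from fail(18)=11 chase 'a': 11→0 ⇒ 14;  out={6}∪out(14)={6}
  fail(5) 'ddaec': from fail(4)=16 chase 'c': 16 ⇒ 18;  out=∅∪out(18)=∅
  fail(10) 'dedcd': from fail(9)=11 chase 'd': 11→0 ⇒ 1;  out={1}∪out(1)={1}
  fail(6) 'ddaeca': from fail(5)=18 chase 'a': 18 ⇒ 19;  out={0}∪out(19)={0,6}

Scan:
[0] read 'd'  n0⇒n1
[1] read 'a'  n1⇒n14 ·f
[2] read 'e'  n14⇒n16  ** P3@[2:2]
[3] read 'a'  n16⇒n17  ** P5@[1:3]
[4] read 'd'  n17⇒n1 ·f
[5] read 'a'  n1⇒n14 ·f
[6] read 'a'  n14⇒n14 ·f
[7] read 'b'  n14⇒n15  ** P4@[6:7]
[8] read 'b'  n15⇒n0 ·f
[9] read 'a'  n0⇒n14
[10] read 'a'  n14⇒n14 ·f
[11] read 'b'  n14⇒n15  ** P4@[10:11]
[12] read 'c'  n15⇒n11 ·f
[13] read 'b'  n11⇒n12  ** P2@[12:13]
[14] read 'd'  n12⇒n1 ·f
[15] read 'a'  n1⇒n14 ·f
[16] read 'b'  n14⇒n15  ** P4@[15:16]
[17] read 'd'  n15⇒n1 ·f
[18] read 'd'  n1⇒n2
[19] read 'd'  n2⇒n2 ·f
[20] read 'a'  n2⇒n3
[21] read 'e'  n3⇒n4  ** P3@[21:21]
[22] read 'c'  n4⇒n5
[23] read 'a'  n5⇒n6  ** P0@[18:23],P6@[20:23]
[24] read 'a'  n6⇒n14 ·f
[25] read 'e'  n14⇒n16  ** P3@[25:25]
[26] read 'a'  n16⇒n17  ** P5@[24:26]
[27] read 'c'  n17⇒n11 ·f
[28] read 'e'  n11⇒n13 ·f  ** P3@[28:28]
[29] read 'd'  n13⇒n1 ·f
[30] read 'd'  n1⇒n2
[31] read 'a'  n2⇒n3
[32] read 'e'  n3⇒n4  ** P3@[32:32]
[33] read 'c'  n4⇒n5
[34] read 'a'  n5⇒n6  ** P0@[29:34],P6@[31:34]
[35] read 'd'  n6⇒n1 ·f
[36] read 'a'  n1⇒n14 ·f
[37] read 'd'  n14⇒n1 ·f
[38] read 'd'  n1⇒n2
[39] read 'a'  n2⇒n3
[40] read 'e'  n3⇒n4  ** P3@[40:40]
[41] read 'c'  n4⇒n5
[42] read 'a'  n5⇒n6  ** P0@[37:42],P6@[39:42]
[43] read 'd'  n6⇒n1 ·f
[44] read 'c'  n1⇒n11 ·f
[45] read 'b'  n11⇒n12  ** P2@[44:45]
[46] read 'd'  n12⇒n1 ·f
[47] read 'd'  n1⇒n2
[48] read 'a'  n2⇒n3
[49] read 'e'  n3⇒n4  ** P3@[49:49]
[50] read 'c'  n4⇒n5
[51] read 'a'  n5⇒n6  ** P0@[46:51],P6@[48:51]
[52] read 'a'  n6⇒n14 ·f
[53] read 'b'  n14⇒n15  ** P4@[52:53]
[54] read 'b'  n15⇒n0 ·f
[55] read 'e'  n0⇒n13  ** P3@[55:55]
[56] read 'a'  n13⇒n14 ·f
[57] read 'a'  n14⇒n14 ·f
[58] read 'e'  n14⇒n16  ** P3@[58:58]
[59] read 'a'  n16⇒n17  ** P5@[57:59]
[60] read 'c'  n17⇒n11 ·f
[61] read 'b'  n11⇒n12  ** P2@[60:61]
[62] read 'e'  n12⇒n13 ·f  ** P3@[62:62]
[63] read 'a'  n13⇒n14 ·f
[64] read 'b'  n14⇒n15  ** P4@[63:64]
[65] read 'd'  n15⇒n1 ·f
[66] read 'd'  n1⇒n2
[67] read 'a'  n2⇒n3
[68] read 'b'  n3⇒n15 ·f  ** P4@[67:68]
[69] read 'd'  n15⇒n1 ·f
[70] read 'e'  n1⇒n7  ** P3@[70:70]
[71] read 'd'  n7⇒n8
[72] read 'c'  n8⇒n9
[73] read 'd'  n9⇒n10  ** P1@[69:73]

All matches (sorted): [[2,3],[3,5],[7,4],[11,4],[13,2],[16,4],[21,3],[23,0],[23,6],[25,3],[26,5],[28,3],[32,3],[34,0],[34,6],[40,3],[42,0],[42,6],[45,2],[49,3],[51,0],[51,6],[53,4],[55,3],[58,3],[59,5],[61,2],[62,3],[64,4],[68,4],[70,3],[73,1]]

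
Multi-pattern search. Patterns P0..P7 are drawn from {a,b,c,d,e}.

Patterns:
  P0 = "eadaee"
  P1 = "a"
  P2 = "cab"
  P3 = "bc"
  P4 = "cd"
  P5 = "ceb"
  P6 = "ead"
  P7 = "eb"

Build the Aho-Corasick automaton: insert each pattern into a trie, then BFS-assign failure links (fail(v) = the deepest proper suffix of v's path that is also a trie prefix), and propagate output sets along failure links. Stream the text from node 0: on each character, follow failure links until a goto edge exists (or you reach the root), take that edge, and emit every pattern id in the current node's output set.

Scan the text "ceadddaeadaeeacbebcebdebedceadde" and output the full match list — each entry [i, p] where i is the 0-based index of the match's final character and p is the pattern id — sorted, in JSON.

Build automaton:
Trie (insert patterns):
  0='ε' goto a→7 b→11 c→8 e→1
  1='e' goto a→2 b→16
  2='ea' goto d→3
  3='ead' goto a→4  [P6 ends]
  4='eada' goto e→5
  5='eadae' goto e→6
  6='eadaee' goto ·  [P0 ends]
  7='a' goto ·  [P1 ends]
  8='c' goto a→9 d→13 e→14
  9='ca' goto b→10
  10='cab' goto ·  [P2 ends]
  11='b' goto c→12
  12='bc' goto ·  [P3 ends]
  13='cd' goto ·  [P4 ends]
  14='ce' goto b→15
  15='ceb' goto ·  [P5 ends]
  16='eb' goto ·  [P7 ends]

Failure links (BFS by depth):
  fail(1) 'e': from fail(0)=0 chase 'e': 0 ⇒ 0;  out=∅∪out(0)=∅
  fail(7) 'a': from fail(0)=0 chase 'a': 0 ⇒ 0;  out={1}∪out(0)={1}
  fail(8) 'c': from fail(0)=0 chase 'c': 0 ⇒ 0;  out=∅∪out(0)=∅
  fail(11) 'b': from fail(0)=0 chase 'b': 0 ⇒ 0;  out=∅∪out(0)=∅
  fail(2) 'ea': from fail(1)=0 chase 'a': 0 ⇒ 7;  out=∅∪out(7)={1}
  fail(9) 'ca': from fail(8)=0 chase 'a': 0 ⇒ 7;  out=∅∪out(7)={1}
  fail(12) 'bc': from fail(11)=0 chase 'c': 0 ⇒ 8;  out={3}∪out(8)={3}
  fail(13) 'cd': from fail(8)=0 chase 'd': 0 ⇒ 0;  out={4}∪out(0)={4}
  fail(14) 'ce': from fail(8)=0 chase 'e': 0 ⇒ 1;  out=∅∪out(1)=∅
  fail(16) 'eb': from fail(1)=0 chase 'b': 0 ⇒ 11;  out={7}∪out(11)={7}
  fail(3) 'ead': from fail(2)=7 chase 'd': 7→0 ⇒ 0;  out={6}∪out(0)={6}
  fail(10) 'cab': from fail(9)=7 chase 'b': 7→0 ⇒ 11;  out={2}∪out(11)={2}
  fail(15) 'ceb': from fail(14)=1 chase 'b': 1 ⇒ 16;  out={5}∪out(16)={5,7}
  fail(4) 'eada': from fail(3)=0 chase 'a': 0 ⇒ 7;  out=∅∪out(7)={1}
  fail(5) 'eadae': from fail(4)=7 chase 'e': 7→0 ⇒ 1;  out=∅∪out(1)=∅
  fail(6) 'eadaee': from fail(5)=1 chase 'e': 1→0 ⇒ 1;  out={0}∪out(1)={0}

Scan:
pos 0 'c': at 8
pos 1 'e': at 14
pos 2 'a': at 2 (via fail)  → match P1@[2:2]
pos 3 'd': at 3  → match P6@[1:3]
pos 4 'd': at 0 (via fail)
pos 5 'd': at 0
pos 6 'a': at 7  → match P1@[6:6]
pos 7 'e': at 1 (via fail)
pos 8 'a': at 2  → match P1@[8:8]
pos 9 'd': at 3  → match P6@[7:9]
pos 10 'a': at 4  → match P1@[10:10]
pos 11 'e': at 5
pos 12 'e': at 6  → match P0@[7:12]
pos 13 'a': at 2 (via fail)  → match P1@[13:13]
pos 14 'c': at 8 (via fail)
pos 15 'b': at 11 (via fail)
pos 16 'e': at 1 (via fail)
pos 17 'b': at 16  → match P7@[16:17]
pos 18 'c': at 12 (via fail)  → match P3@[17:18]
pos 19 'e': at 14 (via fail)
pos 20 'b': at 15  → match P5@[18:20],P7@[19:20]
pos 21 'd': at 0 (via fail)
pos 22 'e': at 1
pos 23 'b': at 16  → match P7@[22:23]
pos 24 'e': at 1 (via fail)
pos 25 'd': at 0 (via fail)
pos 26 'c': at 8
pos 27 'e': at 14
pos 28 'a': at 2 (via fail)  → match P1@[28:28]
pos 29 'd': at 3  → match P6@[27:29]
pos 30 'd': at 0 (via fail)
pos 31 'e': at 1

All matches (sorted): [[2,1],[3,6],[6,1],[8,1],[9,6],[10,1],[12,0],[13,1],[17,7],[18,3],[20,5],[20,7],[23,7],[28,1],[29,6]]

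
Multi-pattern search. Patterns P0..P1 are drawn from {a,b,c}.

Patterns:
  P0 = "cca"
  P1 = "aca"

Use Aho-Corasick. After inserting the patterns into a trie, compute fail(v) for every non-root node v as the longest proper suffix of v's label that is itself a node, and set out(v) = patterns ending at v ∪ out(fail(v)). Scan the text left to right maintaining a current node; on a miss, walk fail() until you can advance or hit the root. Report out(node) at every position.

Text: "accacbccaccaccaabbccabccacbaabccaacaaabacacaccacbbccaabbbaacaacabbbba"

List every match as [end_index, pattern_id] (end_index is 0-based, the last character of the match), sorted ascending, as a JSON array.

Build:
Trie nodes:
  n0 'ε': a→4 c→1
  n1 'c': c→2
  n2 'cc': a→3
  n3 'cca': ·  [P0 ends]
  n4 'a': c→5
  n5 'ac': a→6
  n6 'aca': ·  [P1 ends]

Failure links (BFS by depth):
  fail(1) 'c': from fail(0)=0 chase 'c': 0 ⇒ 0;  out=∅∪out(0)=∅
  fail(4) 'a': from fail(0)=0 chase 'a': 0 ⇒ 0;  out=∅∪out(0)=∅
  fail(2) 'cc': from fail(1)=0 chase 'c': 0 ⇒ 1;  out=∅∪out(1)=∅
  fail(5) 'ac': from fail(4)=0 chase 'c': 0 ⇒ 1;  out=∅∪out(1)=∅
  fail(3) 'cca': from fail(2)=1 chase 'a': 1→0 ⇒ 4;  out={0}∪out(4)={0}
  fail(6) 'aca': from fail(5)=1 chase 'a': 1→0 ⇒ 4;  out={1}∪out(4)={1}

Run:
[0] read 'a'  n0⇒n4
[1] read 'c'  n4⇒n5
[2] read 'c'  n5⇒n2 (fail-walked)
[3] read 'a'  n2⇒n3  emit P0@[1:3]
[4] read 'c'  n3⇒n5 (fail-walked)
[5] read 'b'  n5⇒n0 (fail-walked)
[6] read 'c'  n0⇒n1
[7] read 'c'  n1⇒n2
[8] read 'a'  n2⇒n3  emit P0@[6:8]
[9] read 'c'  n3⇒n5 (fail-walked)
[10] read 'c'  n5⇒n2 (fail-walked)
[11] read 'a'  n2⇒n3  emit P0@[9:11]
[12] read 'c'  n3⇒n5 (fail-walked)
[13] read 'c'  n5⇒n2 (fail-walked)
[14] read 'a'  n2⇒n3  emit P0@[12:14]
[15] read 'a'  n3⇒n4 (fail-walked)
[16] read 'b'  n4⇒n0 (fail-walked)
[17] read 'b'  n0⇒n0
[18] read 'c'  n0⇒n1
[19] read 'c'  n1⇒n2
[20] read 'a'  n2⇒n3  emit P0@[18:20]
[21] read 'b'  n3⇒n0 (fail-walked)
[22] read 'c'  n0⇒n1
[23] read 'c'  n1⇒n2
[24] read 'a'  n2⇒n3  emit P0@[22:24]
[25] read 'c'  n3⇒n5 (fail-walked)
[26] read 'b'  n5⇒n0 (fail-walked)
[27] read 'a'  n0⇒n4
[28] read 'a'  n4⇒n4 (fail-walked)
[29] read 'b'  n4⇒n0 (fail-walked)
[30] read 'c'  n0⇒n1
[31] read 'c'  n1⇒n2
[32] read 'a'  n2⇒n3  emit P0@[30:32]
[33] read 'a'  n3⇒n4 (fail-walked)
[34] read 'c'  n4⇒n5
[35] read 'a'  n5⇒n6  emit P1@[33:35]
[36] read 'a'  n6⇒n4 (fail-walked)
[37] read 'a'  n4⇒n4 (fail-walked)
[38] read 'b'  n4⇒n0 (fail-walked)
[39] read 'a'  n0⇒n4
[40] read 'c'  n4⇒n5
[41] read 'a'  n5⇒n6  emit P1@[39:41]
[42] read 'c'  n6⇒n5 (fail-walked)
[43] read 'a'  n5⇒n6  emit P1@[41:43]
[44] read 'c'  n6⇒n5 (fail-walked)
[45] read 'c'  n5⇒n2 (fail-walked)
[46] read 'a'  n2⇒n3  emit P0@[44:46]
[47] read 'c'  n3⇒n5 (fail-walked)
[48] read 'b'  n5⇒n0 (fail-walked)
[49] read 'b'  n0⇒n0
[50] read 'c'  n0⇒n1
[51] read 'c'  n1⇒n2
[52] read 'a'  n2⇒n3  emit P0@[50:52]
[53] read 'a'  n3⇒n4 (fail-walked)
[54] read 'b'  n4⇒n0 (fail-walked)
[55] read 'b'  n0⇒n0
[56] read 'b'  n0⇒n0
[57] read 'a'  n0⇒n4
[58] read 'a'  n4⇒n4 (fail-walked)
[59] read 'c'  n4⇒n5
[60] read 'a'  n5⇒n6  emit P1@[58:60]
[61] read 'a'  n6⇒n4 (fail-walked)
[62] read 'c'  n4⇒n5
[63] read 'a'  n5⇒n6  emit P1@[61:63]
[64] read 'b'  n6⇒n0 (fail-walked)
[65] read 'b'  n0⇒n0
[66] read 'b'  n0⇒n0
[67] read 'b'  n0⇒n0
[68] read 'a'  n0⇒n4

Result: [[3,0],[8,0],[11,0],[14,0],[20,0],[24,0],[32,0],[35,1],[41,1],[43,1],[46,0],[52,0],[60,1],[63,1]]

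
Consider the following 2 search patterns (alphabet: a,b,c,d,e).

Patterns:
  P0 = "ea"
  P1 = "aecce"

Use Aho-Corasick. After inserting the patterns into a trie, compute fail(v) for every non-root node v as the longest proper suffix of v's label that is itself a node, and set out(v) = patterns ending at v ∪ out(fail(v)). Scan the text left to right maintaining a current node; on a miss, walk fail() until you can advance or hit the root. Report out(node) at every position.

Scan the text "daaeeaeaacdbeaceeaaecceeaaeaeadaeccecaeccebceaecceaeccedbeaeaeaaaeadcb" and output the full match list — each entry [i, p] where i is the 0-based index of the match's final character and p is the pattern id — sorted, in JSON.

Build automaton:
Trie (insert patterns):
  n0 'ε': a→3 e→1
  n1 'e': a→2
  n2 'ea': ·  [P0 ends]
  n3 'a': e→4
  n4 'ae': c→5
  n5 'aec': c→6
  n6 'aecc': e→7
  n7 'aecce': ·  [P1 ends]

Failure links (BFS by depth):
  n1('e'): parent n0 fail=0; on 'e' 0 → fail=0;  out ∅∪∅=∅
  n3('a'): parent n0 fail=0; on 'a' 0 → fail=0;  out ∅∪∅=∅
  n2('ea'): parent n1 fail=0; on 'a' 0 → fail=3;  out {0}∪∅={0}
  n4('ae'): parent n3 fail=0; on 'e' 0 → fail=1;  out ∅∪∅=∅
  n5('aec'): parent n4 fail=1; on 'c' 1→0 → fail=0;  out ∅∪∅=∅
  n6('aecc'): parent n5 fail=0; on 'c' 0 → fail=0;  out ∅∪∅=∅
  n7('aecce'): parent n6 fail=0; on 'e' 0 → fail=1;  out {1}∪∅={1}

Run:
pos 0 'd': at 0
pos 1 'a': at 3
pos 2 'a': at 3 (fail-walked)
pos 3 'e': at 4
pos 4 'e': at 1 (fail-walked)
pos 5 'a': at 2  ** P0@[4:5]
pos 6 'e': at 4 (fail-walked)
pos 7 'a': at 2 (fail-walked)  ** P0@[6:7]
pos 8 'a': at 3 (fail-walked)
pos 9 'c': at 0 (fail-walked)
pos 10 'd': at 0
pos 11 'b': at 0
pos 12 'e': at 1
pos 13 'a': at 2  ** P0@[12:13]
pos 14 'c': at 0 (fail-walked)
pos 15 'e': at 1
pos 16 'e': at 1 (fail-walked)
pos 17 'a': at 2  ** P0@[16:17]
pos 18 'a': at 3 (fail-walked)
pos 19 'e': at 4
pos 20 'c': at 5
pos 21 'c': at 6
pos 22 'e': at 7  ** P1@[18:22]
pos 23 'e': at 1 (fail-walked)
pos 24 'a': at 2  ** P0@[23:24]
pos 25 'a': at 3 (fail-walked)
pos 26 'e': at 4
pos 27 'a': at 2 (fail-walked)  ** P0@[26:27]
pos 28 'e': at 4 (fail-walked)
pos 29 'a': at 2 (fail-walked)  ** P0@[28:29]
pos 30 'd': at 0 (fail-walked)
pos 31 'a': at 3
pos 32 'e': at 4
pos 33 'c': at 5
pos 34 'c': at 6
pos 35 'e': at 7  ** P1@[31:35]
pos 36 'c': at 0 (fail-walked)
pos 37 'a': at 3
pos 38 'e': at 4
pos 39 'c': at 5
pos 40 'c': at 6
pos 41 'e': at 7  ** P1@[37:41]
pos 42 'b': at 0 (fail-walked)
pos 43 'c': at 0
pos 44 'e': at 1
pos 45 'a': at 2  ** P0@[44:45]
pos 46 'e': at 4 (fail-walked)
pos 47 'c': at 5
pos 48 'c': at 6
pos 49 'e': at 7  ** P1@[45:49]
pos 50 'a': at 2 (fail-walked)  ** P0@[49:50]
pos 51 'e': at 4 (fail-walked)
pos 52 'c': at 5
pos 53 'c': at 6
pos 54 'e': at 7  ** P1@[50:54]
pos 55 'd': at 0 (fail-walked)
pos 56 'b': at 0
pos 57 'e': at 1
pos 58 'a': at 2  ** P0@[57:58]
pos 59 'e': at 4 (fail-walked)
pos 60 'a': at 2 (fail-walked)  ** P0@[59:60]
pos 61 'e': at 4 (fail-walked)
pos 62 'a': at 2 (fail-walked)  ** P0@[61:62]
pos 63 'a': at 3 (fail-walked)
pos 64 'a': at 3 (fail-walked)
pos 65 'e': at 4
pos 66 'a': at 2 (fail-walked)  ** P0@[65:66]
pos 67 'd': at 0 (fail-walked)
pos 68 'c': at 0
pos 69 'b': at 0

Matches: [[5,0],[7,0],[13,0],[17,0],[22,1],[24,0],[27,0],[29,0],[35,1],[41,1],[45,0],[49,1],[50,0],[54,1],[58,0],[60,0],[62,0],[66,0]]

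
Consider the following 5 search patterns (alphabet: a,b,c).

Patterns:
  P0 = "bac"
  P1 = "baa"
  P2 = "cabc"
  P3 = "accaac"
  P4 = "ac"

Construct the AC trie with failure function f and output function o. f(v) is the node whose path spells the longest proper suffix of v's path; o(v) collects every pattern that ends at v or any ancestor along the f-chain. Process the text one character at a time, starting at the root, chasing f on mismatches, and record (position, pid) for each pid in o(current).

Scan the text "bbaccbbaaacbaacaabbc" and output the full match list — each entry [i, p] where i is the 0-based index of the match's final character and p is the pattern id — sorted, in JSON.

Build automaton:
Trie (insert patterns):
  n0 'ε': a→9 b→1 c→5
  n1 'b': a→2
  n2 'ba': a→4 c→3
  n3 'bac': ·  [P0 ends]
  n4 'baa': ·  [P1 ends]
  n5 'c': a→6
  n6 'ca': b→7
  n7 'cab': c→8
  n8 'cabc': ·  [P2 ends]
  n9 'a': c→10
  n10 'ac': c→11  [P4 ends]
  n11 'acc': a→12
  n12 'acca': a→13
  n13 'accaa': c→14
  n14 'accaac': ·  [P3 ends]

BFS fail/out derivation:
  n1('b'): parent n0 fail=0; on 'b' 0 → fail=0;  out ∅∪∅=∅
  n5('c'): parent n0 fail=0; on 'c' 0 → fail=0;  out ∅∪∅=∅
  n9('a'): parent n0 fail=0; on 'a' 0 → fail=0;  out ∅∪∅=∅
  n2('ba'): parent n1 fail=0; on 'a' 0 → fail=9;  out ∅∪∅=∅
  n6('ca'): parent n5 fail=0; on 'a' 0 → fail=9;  out ∅∪∅=∅
  n10('ac'): parent n9 fail=0; on 'c' 0 → fail=5;  out {4}∪∅={4}
  n3('bac'): parent n2 fail=9; on 'c' 9 → fail=10;  out {0}∪{4}={0,4}
  n4('baa'): parent n2 fail=9; on 'a' 9→0 → fail=9;  out {1}∪∅={1}
  n7('cab'): parent n6 fail=9; on 'b' 9→0 → fail=1;  out ∅∪∅=∅
  n11('acc'): parent n10 fail=5; on 'c' 5→0 → fail=5;  out ∅∪∅=∅
  n8('cabc'): parent n7 fail=1; on 'c' 1→0 → fail=5;  out {2}∪∅={2}
  n12('acca'): parent n11 fail=5; on 'a' 5 → fail=6;  out ∅∪∅=∅
  n13('accaa'): parent n12 fail=6; on 'a' 6→9→0 → fail=9;  out ∅∪∅=∅
  n14('accaac'): parent n13 fail=9; on 'c' 9 → fail=10;  out {3}∪{4}={3,4}

Text stream:
i=0 'b': node 0→1
i=1 'b': node 1→1 (fail-walked)
i=2 'a': node 1→2
i=3 'c': node 2→3  ** P0@[1:3],P4@[2:3]
i=4 'c': node 3→11 (fail-walked)
i=5 'b': node 11→1 (fail-walked)
i=6 'b': node 1→1 (fail-walked)
i=7 'a': node 1→2
i=8 'a': node 2→4  ** P1@[6:8]
i=9 'a': node 4→9 (fail-walked)
i=10 'c': node 9→10  ** P4@[9:10]
i=11 'b': node 10→1 (fail-walked)
i=12 'a': node 1→2
i=13 'a': node 2→4  ** P1@[11:13]
i=14 'c': node 4→10 (fail-walked)  ** P4@[13:14]
i=15 'a': node 10→6 (fail-walked)
i=16 'a': node 6→9 (fail-walked)
i=17 'b': node 9→1 (fail-walked)
i=18 'b': node 1→1 (fail-walked)
i=19 'c': node 1→5 (fail-walked)

Matches: [[3,0],[3,4],[8,1],[10,4],[13,1],[14,4]]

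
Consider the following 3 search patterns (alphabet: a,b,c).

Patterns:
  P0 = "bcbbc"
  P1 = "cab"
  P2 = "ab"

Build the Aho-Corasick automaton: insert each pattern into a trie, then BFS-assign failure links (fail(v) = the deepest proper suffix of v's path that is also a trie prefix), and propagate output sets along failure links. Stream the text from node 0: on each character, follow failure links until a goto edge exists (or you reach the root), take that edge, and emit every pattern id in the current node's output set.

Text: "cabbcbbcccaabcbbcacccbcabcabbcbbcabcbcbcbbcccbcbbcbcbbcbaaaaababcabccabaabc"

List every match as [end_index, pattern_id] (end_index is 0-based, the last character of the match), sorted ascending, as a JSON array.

Build:
Trie nodes:
  0='ε' goto a→9 b→1 c→6
  1='b' goto c→2
  2='bc' goto b→3
  3='bcb' goto b→4
  4='bcbb' goto c→5
  5='bcbbc' goto ·  ←P0
  6='c' goto a→7
  7='ca' goto b→8
  8='cab' goto ·  ←P1
  9='a' goto b→10
  10='ab' goto ·  ←P2

BFS fail/out derivation:
  fail(1) 'b': from fail(0)=0 chase 'b': 0 ⇒ 0;  out=∅∪out(0)=∅
  fail(6) 'c': from fail(0)=0 chase 'c': 0 ⇒ 0;  out=∅∪out(0)=∅
  fail(9) 'a': from fail(0)=0 chase 'a': 0 ⇒ 0;  out=∅∪out(0)=∅
  fail(2) 'bc': from fail(1)=0 chase 'c': 0 ⇒ 6;  out=∅∪out(6)=∅
  fail(7) 'ca': from fail(6)=0 chase 'a': 0 ⇒ 9;  out=∅∪out(9)=∅
  fail(10) 'ab': from fail(9)=0 chase 'b': 0 ⇒ 1;  out={2}∪out(1)={2}
  fail(3) 'bcb': from fail(2)=6 chase 'b': 6→0 ⇒ 1;  out=∅∪out(1)=∅
  fail(8) 'cab': from fail(7)=9 chase 'b': 9 ⇒ 10;  out={1}∪out(10)={1,2}
  fail(4) 'bcbb': from fail(3)=1 chase 'b': 1→0 ⇒ 1;  out=∅∪out(1)=∅
  fail(5) 'bcbbc': from fail(4)=1 chase 'c': 1 ⇒ 2;  out={0}∪out(2)={0}

Run:
i=0 'c': node 0→6
i=1 'a': node 6→7
i=2 'b': node 7→8  emit P1@[0:2],P2@[1:2]
i=3 'b': node 8→1 ·f
i=4 'c': node 1→2
i=5 'b': node 2→3
i=6 'b': node 3→4
i=7 'c': node 4→5  emit P0@[3:7]
i=8 'c': node 5→6 ·f
i=9 'c': node 6→6 ·f
i=10 'a': node 6→7
i=11 'a': node 7→9 ·f
i=12 'b': node 9→10  emit P2@[11:12]
i=13 'c': node 10→2 ·f
i=14 'b': node 2→3
i=15 'b': node 3→4
i=16 'c': node 4→5  emit P0@[12:16]
i=17 'a': node 5→7 ·f
i=18 'c': node 7→6 ·f
i=19 'c': node 6→6 ·f
i=20 'c': node 6→6 ·f
i=21 'b': node 6→1 ·f
i=22 'c': node 1→2
i=23 'a': node 2→7 ·f
i=24 'b': node 7→8  emit P1@[22:24],P2@[23:24]
i=25 'c': node 8→2 ·f
i=26 'a': node 2→7 ·f
i=27 'b': node 7→8  emit P1@[25:27],P2@[26:27]
i=28 'b': node 8→1 ·f
i=29 'c': node 1→2
i=30 'b': node 2→3
i=31 'b': node 3→4
i=32 'c': node 4→5  emit P0@[28:32]
i=33 'a': node 5→7 ·f
i=34 'b': node 7→8  emit P1@[32:34],P2@[33:34]
i=35 'c': node 8→2 ·f
i=36 'b': node 2→3
i=37 'c': node 3→2 ·f
i=38 'b': node 2→3
i=39 'c': node 3→2 ·f
i=40 'b': node 2→3
i=41 'b': node 3→4
i=42 'c': node 4→5  emit P0@[38:42]
i=43 'c': node 5→6 ·f
i=44 'c': node 6→6 ·f
i=45 'b': node 6→1 ·f
i=46 'c': node 1→2
i=47 'b': node 2→3
i=48 'b': node 3→4
i=49 'c': node 4→5  emit P0@[45:49]
i=50 'b': node 5→3 ·f
i=51 'c': node 3→2 ·f
i=52 'b': node 2→3
i=53 'b': node 3→4
i=54 'c': node 4→5  emit P0@[50:54]
i=55 'b': node 5→3 ·f
i=56 'a': node 3→9 ·f
i=57 'a': node 9→9 ·f
i=58 'a': node 9→9 ·f
i=59 'a': node 9→9 ·f
i=60 'a': node 9→9 ·f
i=61 'b': node 9→10  emit P2@[60:61]
i=62 'a': node 10→9 ·f
i=63 'b': node 9→10  emit P2@[62:63]
i=64 'c': node 10→2 ·f
i=65 'a': node 2→7 ·f
i=66 'b': node 7→8  emit P1@[64:66],P2@[65:66]
i=67 'c': node 8→2 ·f
i=68 'c': node 2→6 ·f
i=69 'a': node 6→7
i=70 'b': node 7→8  emit P1@[68:70],P2@[69:70]
i=71 'a': node 8→9 ·f
i=72 'a': node 9→9 ·f
i=73 'b': node 9→10  emit P2@[72:73]
i=74 'c': node 10→2 ·f

All matches (sorted): [[2,1],[2,2],[7,0],[12,2],[16,0],[24,1],[24,2],[27,1],[27,2],[32,0],[34,1],[34,2],[42,0],[49,0],[54,0],[61,2],[63,2],[66,1],[66,2],[70,1],[70,2],[73,2]]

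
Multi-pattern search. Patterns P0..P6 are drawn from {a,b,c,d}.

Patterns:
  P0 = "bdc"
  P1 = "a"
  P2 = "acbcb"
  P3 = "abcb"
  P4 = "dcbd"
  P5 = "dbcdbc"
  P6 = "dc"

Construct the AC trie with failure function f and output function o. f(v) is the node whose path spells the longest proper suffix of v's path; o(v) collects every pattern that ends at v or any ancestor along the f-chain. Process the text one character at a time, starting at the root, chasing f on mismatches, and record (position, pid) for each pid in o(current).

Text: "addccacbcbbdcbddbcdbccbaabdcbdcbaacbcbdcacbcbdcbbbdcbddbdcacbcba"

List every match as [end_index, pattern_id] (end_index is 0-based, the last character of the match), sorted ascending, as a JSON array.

Construct AC machine:
Trie nodes:
  n0 'ε': a→4 b→1 d→12
  n1 'b': d→2
  n2 'bd': c→3
  n3 'bdc': ·  ←P0
  n4 'a': b→9 c→5  ←P1
  n5 'ac': b→6
  n6 'acb': c→7
  n7 'acbc': b→8
  n8 'acbcb': ·  ←P2
  n9 'ab': c→10
  n10 'abc': b→11
  n11 'abcb': ·  ←P3
  n12 'd': b→16 c→13
  n13 'dc': b→14  ←P6
  n14 'dcb': d→15
  n15 'dcbd': ·  ←P4
  n16 'db': c→17
  n17 'dbc': d→18
  n18 'dbcd': b→19
  n19 'dbcdb': c→20
  n20 'dbcdbc': ·  ←P5

BFS fail/out derivation:
  n1('b'): parent n0 fail=0; on 'b' 0 → fail=0;  out ∅∪∅=∅
  n4('a'): parent n0 fail=0; on 'a' 0 → fail=0;  out {1}∪∅={1}
  n12('d'): parent n0 fail=0; on 'd' 0 → fail=0;  out ∅∪∅=∅
  n2('bd'): parent n1 fail=0; on 'd' 0 → fail=12;  out ∅∪∅=∅
  n5('ac'): parent n4 fail=0; on 'c' 0 → fail=0;  out ∅∪∅=∅
  n9('ab'): parent n4 fail=0; on 'b' 0 → fail=1;  out ∅∪∅=∅
  n13('dc'): parent n12 fail=0; on 'c' 0 → fail=0;  out {6}∪∅={6}
  n16('db'): parent n12 fail=0; on 'b' 0 → fail=1;  out ∅∪∅=∅
  n3('bdc'): parent n2 fail=12; on 'c' 12 → fail=13;  out {0}∪{6}={0,6}
  n6('acb'): parent n5 fail=0; on 'b' 0 → fail=1;  out ∅∪∅=∅
  n10('abc'): parent n9 fail=1; on 'c' 1→0 → fail=0;  out ∅∪∅=∅
  n14('dcb'): parent n13 fail=0; on 'b' 0 → fail=1;  out ∅∪∅=∅
  n17('dbc'): parent n16 fail=1; on 'c' 1→0 → fail=0;  out ∅∪∅=∅
  n7('acbc'): parent n6 fail=1; on 'c' 1→0 → fail=0;  out ∅∪∅=∅
  n11('abcb'): parent n10 fail=0; on 'b' 0 → fail=1;  out {3}∪∅={3}
  n15('dcbd'): parent n14 fail=1; on 'd' 1 → fail=2;  out {4}∪∅={4}
  n18('dbcd'): parent n17 fail=0; on 'd' 0 → fail=12;  out ∅∪∅=∅
  n8('acbcb'): parent n7 fail=0; on 'b' 0 → fail=1;  out {2}∪∅={2}
  n19('dbcdb'): parent n18 fail=12; on 'b' 12 → fail=16;  out ∅∪∅=∅
  n20('dbcdbc'): parent n19 fail=16; on 'c' 16 → fail=17;  out {5}∪∅={5}

Text stream:
pos 0 'a': at 4  → match P1@[0:0]
pos 1 'd': at 12 (via fail)
pos 2 'd': at 12 (via fail)
pos 3 'c': at 13  → match P6@[2:3]
pos 4 'c': at 0 (via fail)
pos 5 'a': at 4  → match P1@[5:5]
pos 6 'c': at 5
pos 7 'b': at 6
pos 8 'c': at 7
pos 9 'b': at 8  → match P2@[5:9]
pos 10 'b': at 1 (via fail)
pos 11 'd': at 2
pos 12 'c': at 3  → match P0@[10:12],P6@[11:12]
pos 13 'b': at 14 (via fail)
pos 14 'd': at 15  → match P4@[11:14]
pos 15 'd': at 12 (via fail)
pos 16 'b': at 16
pos 17 'c': at 17
pos 18 'd': at 18
pos 19 'b': at 19
pos 20 'c': at 20  → match P5@[15:20]
pos 21 'c': at 0 (via fail)
pos 22 'b': at 1
pos 23 'a': at 4 (via fail)  → match P1@[23:23]
pos 24 'a': at 4 (via fail)  → match P1@[24:24]
pos 25 'b': at 9
pos 26 'd': at 2 (via fail)
pos 27 'c': at 3  → match P0@[25:27],P6@[26:27]
pos 28 'b': at 14 (via fail)
pos 29 'd': at 15  → match P4@[26:29]
pos 30 'c': at 3 (via fail)  → match P0@[28:30],P6@[29:30]
pos 31 'b': at 14 (via fail)
pos 32 'a': at 4 (via fail)  → match P1@[32:32]
pos 33 'a': at 4 (via fail)  → match P1@[33:33]
pos 34 'c': at 5
pos 35 'b': at 6
pos 36 'c': at 7
pos 37 'b': at 8  → match P2@[33:37]
pos 38 'd': at 2 (via fail)
pos 39 'c': at 3  → match P0@[37:39],P6@[38:39]
pos 40 'a': at 4 (via fail)  → match P1@[40:40]
pos 41 'c': at 5
pos 42 'b': at 6
pos 43 'c': at 7
pos 44 'b': at 8  → match P2@[40:44]
pos 45 'd': at 2 (via fail)
pos 46 'c': at 3  → match P0@[44:46],P6@[45:46]
pos 47 'b': at 14 (via fail)
pos 48 'b': at 1 (via fail)
pos 49 'b': at 1 (via fail)
pos 50 'd': at 2
pos 51 'c': at 3  → match P0@[49:51],P6@[50:51]
pos 52 'b': at 14 (via fail)
pos 53 'd': at 15  → match P4@[50:53]
pos 54 'd': at 12 (via fail)
pos 55 'b': at 16
pos 56 'd': at 2 (via fail)
pos 57 'c': at 3  → match P0@[55:57],P6@[56:57]
pos 58 'a': at 4 (via fail)  → match P1@[58:58]
pos 59 'c': at 5
pos 60 'b': at 6
pos 61 'c': at 7
pos 62 'b': at 8  → match P2@[58:62]
pos 63 'a': at 4 (via fail)  → match P1@[63:63]

All matches (sorted): [[0,1],[3,6],[5,1],[9,2],[12,0],[12,6],[14,4],[20,5],[23,1],[24,1],[27,0],[27,6],[29,4],[30,0],[30,6],[32,1],[33,1],[37,2],[39,0],[39,6],[40,1],[44,2],[46,0],[46,6],[51,0],[51,6],[53,4],[57,0],[57,6],[58,1],[62,2],[63,1]]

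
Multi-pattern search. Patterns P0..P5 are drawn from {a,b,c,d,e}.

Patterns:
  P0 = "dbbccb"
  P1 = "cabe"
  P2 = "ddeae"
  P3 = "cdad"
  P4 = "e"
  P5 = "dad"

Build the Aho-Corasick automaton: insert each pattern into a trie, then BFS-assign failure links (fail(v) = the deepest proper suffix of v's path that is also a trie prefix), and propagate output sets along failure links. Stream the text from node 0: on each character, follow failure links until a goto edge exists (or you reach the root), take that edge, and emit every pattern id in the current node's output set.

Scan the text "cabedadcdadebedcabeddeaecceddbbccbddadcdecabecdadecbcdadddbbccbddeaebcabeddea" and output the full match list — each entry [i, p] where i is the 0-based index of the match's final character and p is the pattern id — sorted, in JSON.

Build:
Trie nodes:
  0='ε' goto c→7 d→1 e→18
  1='d' goto a→19 b→2 d→11
  2='db' goto b→3
  3='dbb' goto c→4
  4='dbbc' goto c→5
  5='dbbcc' goto b→6
  6='dbbccb' goto ·  [P0 ends]
  7='c' goto a→8 d→15
  8='ca' goto b→9
  9='cab' goto e→10
  10='cabe' goto ·  [P1 ends]
  11='dd' goto e→12
  12='dde' goto a→13
  13='ddea' goto e→14
  14='ddeae' goto ·  [P2 ends]
  15='cd' goto a→16
  16='cda' goto d→17
  17='cdad' goto ·  [P3 ends]
  18='e' goto ·  [P4 ends]
  19='da' goto d→20
  20='dad' goto ·  [P5 ends]

Failure links (BFS by depth):
  n1('d'): parent n0 fail=0; on 'd' 0 → fail=0;  out ∅∪∅=∅
  n7('c'): parent n0 fail=0; on 'c' 0 → fail=0;  out ∅∪∅=∅
  n18('e'): parent n0 fail=0; on 'e' 0 → fail=0;  out {4}∪∅={4}
  n2('db'): parent n1 fail=0; on 'b' 0 → fail=0;  out ∅∪∅=∅
  n8('ca'): parent n7 fail=0; on 'a' 0 → fail=0;  out ∅∪∅=∅
  n11('dd'): parent n1 fail=0; on 'd' 0 → fail=1;  out ∅∪∅=∅
  n15('cd'): parent n7 fail=0; on 'd' 0 → fail=1;  out ∅∪∅=∅
  n19('da'): parent n1 fail=0; on 'a' 0 → fail=0;  out ∅∪∅=∅
  n3('dbb'): parent n2 fail=0; on 'b' 0 → fail=0;  out ∅∪∅=∅
  n9('cab'): parent n8 fail=0; on 'b' 0 → fail=0;  out ∅∪∅=∅
  n12('dde'): parent n11 fail=1; on 'e' 1→0 → fail=18;  out ∅∪{4}={4}
  n16('cda'): parent n15 fail=1; on 'a' 1 → fail=19;  out ∅∪∅=∅
  n20('dad'): parent n19 fail=0; on 'd' 0 → fail=1;  out {5}∪∅={5}
  n4('dbbc'): parent n3 fail=0; on 'c' 0 → fail=7;  out ∅∪∅=∅
  n10('cabe'): parent n9 fail=0; on 'e' 0 → fail=18;  out {1}∪{4}={1,4}
  n13('ddea'): parent n12 fail=18; on 'a' 18→0 → fail=0;  out ∅∪∅=∅
  n17('cdad'): parent n16 fail=19; on 'd' 19 → fail=20;  out {3}∪{5}={3,5}
  n5('dbbcc'): parent n4 fail=7; on 'c' 7→0 → fail=7;  out ∅∪∅=∅
  n14('ddeae'): parent n13 fail=0; on 'e' 0 → fail=18;  out {2}∪{4}={2,4}
  n6('dbbccb'): parent n5 fail=7; on 'b' 7→0 → fail=0;  out {0}∪∅={0}

Scan:
[0] read 'c'  n0⇒n7
[1] read 'a'  n7⇒n8
[2] read 'b'  n8⇒n9
[3] read 'e'  n9⇒n10  → match P1@[0:3],P4@[3:3]
[4] read 'd'  n10⇒n1 (via fail)
[5] read 'a'  n1⇒n19
[6] read 'd'  n19⇒n20  → match P5@[4:6]
[7] read 'c'  n20⇒n7 (via fail)
[8] read 'd'  n7⇒n15
[9] read 'a'  n15⇒n16
[10] read 'd'  n16⇒n17  → match P3@[7:10],P5@[8:10]
[11] read 'e'  n17⇒n18 (via fail)  → match P4@[11:11]
[12] read 'b'  n18⇒n0 (via fail)
[13] read 'e'  n0⇒n18  → match P4@[13:13]
[14] read 'd'  n18⇒n1 (via fail)
[15] read 'c'  n1⇒n7 (via fail)
[16] read 'a'  n7⇒n8
[17] read 'b'  n8⇒n9
[18] read 'e'  n9⇒n10  → match P1@[15:18],P4@[18:18]
[19] read 'd'  n10⇒n1 (via fail)
[20] read 'd'  n1⇒n11
[21] read 'e'  n11⇒n12  → match P4@[21:21]
[22] read 'a'  n12⇒n13
[23] read 'e'  n13⇒n14  → match P2@[19:23],P4@[23:23]
[24] read 'c'  n14⇒n7 (via fail)
[25] read 'c'  n7⇒n7 (via fail)
[26] read 'e'  n7⇒n18 (via fail)  → match P4@[26:26]
[27] read 'd'  n18⇒n1 (via fail)
[28] read 'd'  n1⇒n11
[29] read 'b'  n11⇒n2 (via fail)
[30] read 'b'  n2⇒n3
[31] read 'c'  n3⇒n4
[32] read 'c'  n4⇒n5
[33] read 'b'  n5⇒n6  → match P0@[28:33]
[34] read 'd'  n6⇒n1 (via fail)
[35] read 'd'  n1⇒n11
[36] read 'a'  n11⇒n19 (via fail)
[37] read 'd'  n19⇒n20  → match P5@[35:37]
[38] read 'c'  n20⇒n7 (via fail)
[39] read 'd'  n7⇒n15
[40] read 'e'  n15⇒n18 (via fail)  → match P4@[40:40]
[41] read 'c'  n18⇒n7 (via fail)
[42] read 'a'  n7⇒n8
[43] read 'b'  n8⇒n9
[44] read 'e'  n9⇒n10  → match P1@[41:44],P4@[44:44]
[45] read 'c'  n10⇒n7 (via fail)
[46] read 'd'  n7⇒n15
[47] read 'a'  n15⇒n16
[48] read 'd'  n16⇒n17  → match P3@[45:48],P5@[46:48]
[49] read 'e'  n17⇒n18 (via fail)  → match P4@[49:49]
[50] read 'c'  n18⇒n7 (via fail)
[51] read 'b'  n7⇒n0 (via fail)
[52] read 'c'  n0⇒n7
[53] read 'd'  n7⇒n15
[54] read 'a'  n15⇒n16
[55] read 'd'  n16⇒n17  → match P3@[52:55],P5@[53:55]
[56] read 'd'  n17⇒n11 (via fail)
[57] read 'd'  n11⇒n11 (via fail)
[58] read 'b'  n11⇒n2 (via fail)
[59] read 'b'  n2⇒n3
[60] read 'c'  n3⇒n4
[61] read 'c'  n4⇒n5
[62] read 'b'  n5⇒n6  → match P0@[57:62]
[63] read 'd'  n6⇒n1 (via fail)
[64] read 'd'  n1⇒n11
[65] read 'e'  n11⇒n12  → match P4@[65:65]
[66] read 'a'  n12⇒n13
[67] read 'e'  n13⇒n14  → match P2@[63:67],P4@[67:67]
[68] read 'b'  n14⇒n0 (via fail)
[69] read 'c'  n0⇒n7
[70] read 'a'  n7⇒n8
[71] read 'b'  n8⇒n9
[72] read 'e'  n9⇒n10  → match P1@[69:72],P4@[72:72]
[73] read 'd'  n10⇒n1 (via fail)
[74] read 'd'  n1⇒n11
[75] read 'e'  n11⇒n12  → match P4@[75:75]
[76] read 'a'  n12⇒n13

All matches (sorted): [[3,1],[3,4],[6,5],[10,3],[10,5],[11,4],[13,4],[18,1],[18,4],[21,4],[23,2],[23,4],[26,4],[33,0],[37,5],[40,4],[44,1],[44,4],[48,3],[48,5],[49,4],[55,3],[55,5],[62,0],[65,4],[67,2],[67,4],[72,1],[72,4],[75,4]]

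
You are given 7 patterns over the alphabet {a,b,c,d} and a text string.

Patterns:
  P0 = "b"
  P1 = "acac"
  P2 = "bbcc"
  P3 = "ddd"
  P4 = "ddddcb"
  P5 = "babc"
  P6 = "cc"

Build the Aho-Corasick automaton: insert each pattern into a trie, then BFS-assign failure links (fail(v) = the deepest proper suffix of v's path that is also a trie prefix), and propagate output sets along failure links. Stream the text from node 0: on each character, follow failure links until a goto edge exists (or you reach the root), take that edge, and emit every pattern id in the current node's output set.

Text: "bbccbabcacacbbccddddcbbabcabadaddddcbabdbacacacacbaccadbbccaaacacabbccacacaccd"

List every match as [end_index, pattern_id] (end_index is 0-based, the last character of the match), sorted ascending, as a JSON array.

Build automaton:
Trie (insert patterns):
  0='ε' goto a→2 b→1 c→18 d→9
  1='b' goto a→15 b→6  [P0 ends]
  2='a' goto c→3
  3='ac' goto a→4
  4='aca' goto c→5
  5='acac' goto ·  [P1 ends]
  6='bb' goto c→7
  7='bbc' goto c→8
  8='bbcc' goto ·  [P2 ends]
  9='d' goto d→10
  10='dd' goto d→11
  11='ddd' goto d→12  [P3 ends]
  12='dddd' goto c→13
  13='ddddc' goto b→14
  14='ddddcb' goto ·  [P4 ends]
  15='ba' goto b→16
  16='bab' goto c→17
  17='babc' goto ·  [P5 ends]
  18='c' goto c→19
  19='cc' goto ·  [P6 ends]

BFS fail/out derivation:
  fail(1) 'b': from fail(0)=0 chase 'b': 0 ⇒ 0;  out={0}∪out(0)={0}
  fail(2) 'a': from fail(0)=0 chase 'a': 0 ⇒ 0;  out=∅∪out(0)=∅
  fail(9) 'd': from fail(0)=0 chase 'd': 0 ⇒ 0;  out=∅∪out(0)=∅
  fail(18) 'c': from fail(0)=0 chase 'c': 0 ⇒ 0;  out=∅∪out(0)=∅
  fail(3) 'ac': from fail(2)=0 chase 'c': 0 ⇒ 18;  out=∅∪out(18)=∅
  fail(6) 'bb': from fail(1)=0 chase 'b': 0 ⇒ 1;  out=∅∪out(1)={0}
  fail(10) 'dd': from fail(9)=0 chase 'd': 0 ⇒ 9;  out=∅∪out(9)=∅
  fail(15) 'ba': from fail(1)=0 chase 'a': 0 ⇒ 2;  out=∅∪out(2)=∅
  fail(19) 'cc': from fail(18)=0 chase 'c': 0 ⇒ 18;  out={6}∪out(18)={6}
  fail(4) 'aca': from fail(3)=18 chase 'a': 18→0 ⇒ 2;  out=∅∪out(2)=∅
  fail(7) 'bbc': from fail(6)=1 chase 'c': 1→0 ⇒ 18;  out=∅∪out(18)=∅
  fail(11) 'ddd': from fail(10)=9 chase 'd': 9 ⇒ 10;  out={3}∪out(10)={3}
  fail(16) 'bab': from fail(15)=2 chase 'b': 2→0 ⇒ 1;  out=∅∪out(1)={0}
  fail(5) 'acac': from fail(4)=2 chase 'c': 2 ⇒ 3;  out={1}∪out(3)={1}
  fail(8) 'bbcc': from fail(7)=18 chase 'c': 18 ⇒ 19;  out={2}∪out(19)={2,6}
  fail(12) 'dddd': from fail(11)=10 chase 'd': 10 ⇒ 11;  out=∅∪out(11)={3}
  fail(17) 'babc': from fail(16)=1 chase 'c': 1→0 ⇒ 18;  out={5}∪out(18)={5}
  fail(13) 'ddddc': from fail(12)=11 chase 'c': 11→10→9→0 ⇒ 18;  out=∅∪out(18)=∅
  fail(14) 'ddddcb': from fail(13)=18 chase 'b': 18→0 ⇒ 1;  out={4}∪out(1)={0,4}

Scan:
[0] read 'b'  n0⇒n1  ** P0@[0:0]
[1] read 'b'  n1⇒n6  ** P0@[1:1]
[2] read 'c'  n6⇒n7
[3] read 'c'  n7⇒n8  ** P2@[0:3],P6@[2:3]
[4] read 'b'  n8⇒n1 (via fail)  ** P0@[4:4]
[5] read 'a'  n1⇒n15
[6] read 'b'  n15⇒n16  ** P0@[6:6]
[7] read 'c'  n16⇒n17  ** P5@[4:7]
[8] read 'a'  n17⇒n2 (via fail)
[9] read 'c'  n2⇒n3
[10] read 'a'  n3⇒n4
[11] read 'c'  n4⇒n5  ** P1@[8:11]
[12] read 'b'  n5⇒n1 (via fail)  ** P0@[12:12]
[13] read 'b'  n1⇒n6  ** P0@[13:13]
[14] read 'c'  n6⇒n7
[15] read 'c'  n7⇒n8  ** P2@[12:15],P6@[14:15]
[16] read 'd'  n8⇒n9 (via fail)
[17] read 'd'  n9⇒n10
[18] read 'd'  n10⇒n11  ** P3@[16:18]
[19] read 'd'  n11⇒n12  ** P3@[17:19]
[20] read 'c'  n12⇒n13
[21] read 'b'  n13⇒n14  ** P0@[21:21],P4@[16:21]
[22] read 'b'  n14⇒n6 (via fail)  ** P0@[22:22]
[23] read 'a'  n6⇒n15 (via fail)
[24] read 'b'  n15⇒n16  ** P0@[24:24]
[25] read 'c'  n16⇒n17  ** P5@[22:25]
[26] read 'a'  n17⇒n2 (via fail)
[27] read 'b'  n2⇒n1 (via fail)  ** P0@[27:27]
[28] read 'a'  n1⇒n15
[29] read 'd'  n15⇒n9 (via fail)
[30] read 'a'  n9⇒n2 (via fail)
[31] read 'd'  n2⇒n9 (via fail)
[32] read 'd'  n9⇒n10
[33] read 'd'  n10⇒n11  ** P3@[31:33]
[34] read 'd'  n11⇒n12  ** P3@[32:34]
[35] read 'c'  n12⇒n13
[36] read 'b'  n13⇒n14  ** P0@[36:36],P4@[31:36]
[37] read 'a'  n14⇒n15 (via fail)
[38] read 'b'  n15⇒n16  ** P0@[38:38]
[39] read 'd'  n16⇒n9 (via fail)
[40] read 'b'  n9⇒n1 (via fail)  ** P0@[40:40]
[41] read 'a'  n1⇒n15
[42] read 'c'  n15⇒n3 (via fail)
[43] read 'a'  n3⇒n4
[44] read 'c'  n4⇒n5  ** P1@[41:44]
[45] read 'a'  n5⇒n4 (via fail)
[46] read 'c'  n4⇒n5  ** P1@[43:46]
[47] read 'a'  n5⇒n4 (via fail)
[48] read 'c'  n4⇒n5  ** P1@[45:48]
[49] read 'b'  n5⇒n1 (via fail)  ** P0@[49:49]
[50] read 'a'  n1⇒n15
[51] read 'c'  n15⇒n3 (via fail)
[52] read 'c'  n3⇒n19 (via fail)  ** P6@[51:52]
[53] read 'a'  n19⇒n2 (via fail)
[54] read 'd'  n2⇒n9 (via fail)
[55] read 'b'  n9⇒n1 (via fail)  ** P0@[55:55]
[56] read 'b'  n1⇒n6  ** P0@[56:56]
[57] read 'c'  n6⇒n7
[58] read 'c'  n7⇒n8  ** P2@[55:58],P6@[57:58]
[59] read 'a'  n8⇒n2 (via fail)
[60] read 'a'  n2⇒n2 (via fail)
[61] read 'a'  n2⇒n2 (via fail)
[62] read 'c'  n2⇒n3
[63] read 'a'  n3⇒n4
[64] read 'c'  n4⇒n5  ** P1@[61:64]
[65] read 'a'  n5⇒n4 (via fail)
[66] read 'b'  n4⇒n1 (via fail)  ** P0@[66:66]
[67] read 'b'  n1⇒n6  ** P0@[67:67]
[68] read 'c'  n6⇒n7
[69] read 'c'  n7⇒n8  ** P2@[66:69],P6@[68:69]
[70] read 'a'  n8⇒n2 (via fail)
[71] read 'c'  n2⇒n3
[72] read 'a'  n3⇒n4
[73] read 'c'  n4⇒n5  ** P1@[70:73]
[74] read 'a'  n5⇒n4 (via fail)
[75] read 'c'  n4⇒n5  ** P1@[72:75]
[76] read 'c'  n5⇒n19 (via fail)  ** P6@[75:76]
[77] read 'd'  n19⇒n9 (via fail)

Result: [[0,0],[1,0],[3,2],[3,6],[4,0],[6,0],[7,5],[11,1],[12,0],[13,0],[15,2],[15,6],[18,3],[19,3],[21,0],[21,4],[22,0],[24,0],[25,5],[27,0],[33,3],[34,3],[36,0],[36,4],[38,0],[40,0],[44,1],[46,1],[48,1],[49,0],[52,6],[55,0],[56,0],[58,2],[58,6],[64,1],[66,0],[67,0],[69,2],[69,6],[73,1],[75,1],[76,6]]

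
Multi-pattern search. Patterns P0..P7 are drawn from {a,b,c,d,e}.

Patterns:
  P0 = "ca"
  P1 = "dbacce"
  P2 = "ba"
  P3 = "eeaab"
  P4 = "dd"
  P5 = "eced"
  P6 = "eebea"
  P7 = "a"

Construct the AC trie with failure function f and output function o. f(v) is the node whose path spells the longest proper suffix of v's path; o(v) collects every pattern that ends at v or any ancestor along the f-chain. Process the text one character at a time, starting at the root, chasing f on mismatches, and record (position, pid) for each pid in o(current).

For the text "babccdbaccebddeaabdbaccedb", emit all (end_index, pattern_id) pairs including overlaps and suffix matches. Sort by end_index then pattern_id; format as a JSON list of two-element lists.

Build automaton:
Trie nodes:
  0='ε' goto a→23 b→9 c→1 d→3 e→11
  1='c' goto a→2
  2='ca' goto ·  ←P0
  3='d' goto b→4 d→16
  4='db' goto a→5
  5='dba' goto c→6
  6='dbac' goto c→7
  7='dbacc' goto e→8
  8='dbacce' goto ·  ←P1
  9='b' goto a→10
  10='ba' goto ·  ←P2
  11='e' goto c→17 e→12
  12='ee' goto a→13 b→20
  13='eea' goto a→14
  14='eeaa' goto b→15
  15='eeaab' goto ·  ←P3
  16='dd' goto ·  ←P4
  17='ec' goto e→18
  18='ece' goto d→19
  19='eced' goto ·  ←P5
  20='eeb' goto e→21
  21='eebe' goto a→22
  22='eebea' goto ·  ←P6
  23='a' goto ·  ←P7

BFS fail/out derivation:
  fail(1) 'c': from fail(0)=0 chase 'c': 0 ⇒ 0;  out=∅∪out(0)=∅
  fail(3) 'd': from fail(0)=0 chase 'd': 0 ⇒ 0;  out=∅∪out(0)=∅
  fail(9) 'b': from fail(0)=0 chase 'b': 0 ⇒ 0;  out=∅∪out(0)=∅
  fail(11) 'e': from fail(0)=0 chase 'e': 0 ⇒ 0;  out=∅∪out(0)=∅
  fail(23) 'a': from fail(0)=0 chase 'a': 0 ⇒ 0;  out={7}∪out(0)={7}
  fail(2) 'ca': from fail(1)=0 chase 'a': 0 ⇒ 23;  out={0}∪out(23)={0,7}
  fail(4) 'db': from fail(3)=0 chase 'b': 0 ⇒ 9;  out=∅∪out(9)=∅
  fail(10) 'ba': from fail(9)=0 chase 'a': 0 ⇒ 23;  out={2}∪out(23)={2,7}
  fail(12) 'ee': from fail(11)=0 chase 'e': 0 ⇒ 11;  out=∅∪out(11)=∅
  fail(16) 'dd': from fail(3)=0 chase 'd': 0 ⇒ 3;  out={4}∪out(3)={4}
  fail(17) 'ec': from fail(11)=0 chase 'c': 0 ⇒ 1;  out=∅∪out(1)=∅
  fail(5) 'dba': from fail(4)=9 chase 'a': 9 ⇒ 10;  out=∅∪out(10)={2,7}
  fail(13) 'eea': from fail(12)=11 chase 'a': 11→0 ⇒ 23;  out=∅∪out(23)={7}
  fail(18) 'ece': from fail(17)=1 chase 'e': 1→0 ⇒ 11;  out=∅∪out(11)=∅
  fail(20) 'eeb': from fail(12)=11 chase 'b': 11→0 ⇒ 9;  out=∅∪out(9)=∅
  fail(6) 'dbac': from fail(5)=10 chase 'c': 10→23→0 ⇒ 1;  out=∅∪out(1)=∅
  fail(14) 'eeaa': from fail(13)=23 chase 'a': 23→0 ⇒ 23;  out=∅∪out(23)={7}
  fail(19) 'eced': from fail(18)=11 chase 'd': 11→0 ⇒ 3;  out={5}∪out(3)={5}
  fail(21) 'eebe': from fail(20)=9 chase 'e': 9→0 ⇒ 11;  out=∅∪out(11)=∅
  fail(7) 'dbacc': from fail(6)=1 chase 'c': 1→0 ⇒ 1;  out=∅∪out(1)=∅
  fail(15) 'eeaab': from fail(14)=23 chase 'b': 23→0 ⇒ 9;  out={3}∪out(9)={3}
  fail(22) 'eebea': from fail(21)=11 chase 'a': 11→0 ⇒ 23;  out={6}∪out(23)={6,7}
  fail(8) 'dbacce': from fail(7)=1 chase 'e': 1→0 ⇒ 11;  out={1}∪out(11)={1}

Text stream:
pos 0 'b': at 9
pos 1 'a': at 10  → match P2@[0:1],P7@[1:1]
pos 2 'b': at 9 (via fail)
pos 3 'c': at 1 (via fail)
pos 4 'c': at 1 (via fail)
pos 5 'd': at 3 (via fail)
pos 6 'b': at 4
pos 7 'a': at 5  → match P2@[6:7],P7@[7:7]
pos 8 'c': at 6
pos 9 'c': at 7
pos 10 'e': at 8  → match P1@[5:10]
pos 11 'b': at 9 (via fail)
pos 12 'd': at 3 (via fail)
pos 13 'd': at 16  → match P4@[12:13]
pos 14 'e': at 11 (via fail)
pos 15 'a': at 23 (via fail)  → match P7@[15:15]
pos 16 'a': at 23 (via fail)  → match P7@[16:16]
pos 17 'b': at 9 (via fail)
pos 18 'd': at 3 (via fail)
pos 19 'b': at 4
pos 20 'a': at 5  → match P2@[19:20],P7@[20:20]
pos 21 'c': at 6
pos 22 'c': at 7
pos 23 'e': at 8  → match P1@[18:23]
pos 24 'd': at 3 (via fail)
pos 25 'b': at 4

All matches (sorted): [[1,2],[1,7],[7,2],[7,7],[10,1],[13,4],[15,7],[16,7],[20,2],[20,7],[23,1]]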